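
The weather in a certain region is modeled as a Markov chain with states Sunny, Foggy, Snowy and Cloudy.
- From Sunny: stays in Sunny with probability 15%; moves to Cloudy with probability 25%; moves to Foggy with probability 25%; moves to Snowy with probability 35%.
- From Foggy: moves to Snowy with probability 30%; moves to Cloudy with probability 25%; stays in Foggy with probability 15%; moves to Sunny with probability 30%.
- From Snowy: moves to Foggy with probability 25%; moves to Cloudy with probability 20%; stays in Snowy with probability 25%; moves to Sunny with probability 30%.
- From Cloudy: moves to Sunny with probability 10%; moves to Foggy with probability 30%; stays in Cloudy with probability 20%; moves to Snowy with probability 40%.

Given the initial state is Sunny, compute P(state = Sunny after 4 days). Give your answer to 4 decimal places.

0.2221

Propagate the distribution vector 4 days from Sunny.
After 0 days: (1.0000, 0.0000, 0.0000, 0.0000)
After 1 day: (0.1500, 0.2500, 0.3500, 0.2500)
After 2 days: (0.2275, 0.2375, 0.3150, 0.2200)
After 3 days: (0.2219, 0.2373, 0.3176, 0.2233)
After 4 days: (0.2221, 0.2374, 0.3175, 0.2230)
P(in Sunny after 4 days) = 0.2221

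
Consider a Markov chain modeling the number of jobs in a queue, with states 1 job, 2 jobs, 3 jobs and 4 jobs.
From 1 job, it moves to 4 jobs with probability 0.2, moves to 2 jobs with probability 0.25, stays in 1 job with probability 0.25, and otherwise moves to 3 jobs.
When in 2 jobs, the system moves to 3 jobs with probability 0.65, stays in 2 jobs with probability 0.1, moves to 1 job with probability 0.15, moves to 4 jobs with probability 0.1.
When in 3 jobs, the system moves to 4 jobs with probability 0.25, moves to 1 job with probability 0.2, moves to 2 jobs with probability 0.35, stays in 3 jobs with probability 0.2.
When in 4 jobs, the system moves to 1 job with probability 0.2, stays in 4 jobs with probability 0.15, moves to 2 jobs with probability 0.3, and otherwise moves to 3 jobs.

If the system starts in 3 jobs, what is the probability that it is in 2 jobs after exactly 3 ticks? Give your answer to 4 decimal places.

Propagate the distribution vector 3 ticks from 3 jobs.
After 0 ticks: (0.0000, 0.0000, 1.0000, 0.0000)
After 1 tick: (0.2000, 0.3500, 0.2000, 0.2500)
After 2 ticks: (0.1925, 0.2300, 0.4150, 0.1625)
After 3 ticks: (0.1981, 0.2651, 0.3471, 0.1896)
P(in 2 jobs after 3 ticks) = 0.2651

0.2651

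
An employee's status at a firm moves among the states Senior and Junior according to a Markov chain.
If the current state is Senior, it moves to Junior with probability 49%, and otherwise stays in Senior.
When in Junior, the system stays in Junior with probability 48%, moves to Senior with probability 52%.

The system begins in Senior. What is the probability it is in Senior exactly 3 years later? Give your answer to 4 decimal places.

Propagate the distribution vector 3 years from Senior.
After 0 years: (1.0000, 0.0000)
After 1 year: (0.5100, 0.4900)
After 2 years: (0.5149, 0.4851)
After 3 years: (0.5149, 0.4851)
P(in Senior after 3 years) = 0.5149

0.5149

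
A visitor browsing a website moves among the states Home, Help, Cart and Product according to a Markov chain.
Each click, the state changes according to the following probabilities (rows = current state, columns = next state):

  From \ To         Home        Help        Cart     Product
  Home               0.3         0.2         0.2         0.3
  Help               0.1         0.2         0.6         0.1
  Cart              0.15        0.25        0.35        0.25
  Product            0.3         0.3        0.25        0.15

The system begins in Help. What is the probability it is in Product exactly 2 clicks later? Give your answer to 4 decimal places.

0.2150

Propagate the distribution vector 2 clicks from Help.
After 0 clicks: (0.0000, 1.0000, 0.0000, 0.0000)
After 1 click: (0.1000, 0.2000, 0.6000, 0.1000)
After 2 clicks: (0.1700, 0.2400, 0.3750, 0.2150)
P(in Product after 2 clicks) = 0.2150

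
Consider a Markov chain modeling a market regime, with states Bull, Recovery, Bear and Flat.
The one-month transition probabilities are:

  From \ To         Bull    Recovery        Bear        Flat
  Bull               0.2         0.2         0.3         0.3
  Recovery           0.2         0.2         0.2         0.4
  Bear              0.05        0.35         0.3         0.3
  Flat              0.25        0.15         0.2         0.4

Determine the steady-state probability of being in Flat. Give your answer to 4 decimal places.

0.3576

Let the stationary distribution be π with π = πP and π_1 + π_2 + π_3 + π_4 = 1.
π_1 = 0.2·π_1 + 0.2·π_2 + 0.05·π_3 + 0.25·π_4
π_2 = 0.2·π_1 + 0.2·π_2 + 0.35·π_3 + 0.15·π_4
π_3 = 0.3·π_1 + 0.2·π_2 + 0.3·π_3 + 0.2·π_4
Solving with the normalization constraint gives π = (0.1815, 0.2185, 0.2424, 0.3576).
So the stationary probability of Flat is 0.3576.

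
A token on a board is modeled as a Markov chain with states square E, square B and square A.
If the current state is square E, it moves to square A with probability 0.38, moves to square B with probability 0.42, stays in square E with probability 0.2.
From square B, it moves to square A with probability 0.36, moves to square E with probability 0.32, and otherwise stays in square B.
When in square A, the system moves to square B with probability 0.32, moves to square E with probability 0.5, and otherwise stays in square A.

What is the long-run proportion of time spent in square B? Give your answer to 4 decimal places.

Let the stationary distribution be π with π = πP and π_1 + π_2 + π_3 = 1.
π_1 = 0.2·π_1 + 0.32·π_2 + 0.5·π_3
π_2 = 0.42·π_1 + 0.32·π_2 + 0.32·π_3
Solving with the normalization constraint gives π = (0.3357, 0.3536, 0.3108).
So the stationary probability of square B is 0.3536.

0.3536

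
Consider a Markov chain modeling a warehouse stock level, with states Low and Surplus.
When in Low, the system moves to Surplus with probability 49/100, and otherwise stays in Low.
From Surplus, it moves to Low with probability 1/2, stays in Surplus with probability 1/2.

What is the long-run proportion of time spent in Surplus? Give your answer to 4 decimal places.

Let the stationary distribution be π with π = πP and π_1 + π_2 = 1.
π_1 = 0.51·π_1 + 0.5·π_2
Solving with the normalization constraint gives π = (0.5051, 0.4949).
So the stationary probability of Surplus is 0.4949.

0.4949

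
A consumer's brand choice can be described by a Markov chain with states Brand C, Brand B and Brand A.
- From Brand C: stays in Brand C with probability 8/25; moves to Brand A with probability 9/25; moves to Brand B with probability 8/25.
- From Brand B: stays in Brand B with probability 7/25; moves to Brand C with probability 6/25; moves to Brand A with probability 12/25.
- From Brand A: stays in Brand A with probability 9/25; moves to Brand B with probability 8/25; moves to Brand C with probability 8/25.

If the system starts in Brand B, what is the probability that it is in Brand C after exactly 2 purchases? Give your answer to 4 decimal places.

0.2976

Sum over the intermediate state after 1 purchase:
P = P(Brand B→Brand C)·P(Brand C→Brand C) + P(Brand B→Brand B)·P(Brand B→Brand C) + P(Brand B→Brand A)·P(Brand A→Brand C)
  = 0.24×0.32 + 0.28×0.24 + 0.48×0.32
  = 0.0768 + 0.0672 + 0.1536 = 0.2976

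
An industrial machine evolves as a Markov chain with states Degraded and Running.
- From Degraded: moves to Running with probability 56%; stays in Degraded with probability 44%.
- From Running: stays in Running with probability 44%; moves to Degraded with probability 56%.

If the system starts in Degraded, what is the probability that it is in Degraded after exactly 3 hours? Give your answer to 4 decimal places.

Propagate the distribution vector 3 hours from Degraded.
After 0 hours: (1.0000, 0.0000)
After 1 hour: (0.4400, 0.5600)
After 2 hours: (0.5072, 0.4928)
After 3 hours: (0.4991, 0.5009)
P(in Degraded after 3 hours) = 0.4991

0.4991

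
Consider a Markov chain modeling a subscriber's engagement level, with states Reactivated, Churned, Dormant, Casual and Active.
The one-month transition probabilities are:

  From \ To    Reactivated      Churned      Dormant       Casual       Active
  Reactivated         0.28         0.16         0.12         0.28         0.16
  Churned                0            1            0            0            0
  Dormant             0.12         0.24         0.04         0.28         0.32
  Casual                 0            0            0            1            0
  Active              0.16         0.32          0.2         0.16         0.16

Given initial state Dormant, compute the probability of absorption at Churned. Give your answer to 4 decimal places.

0.4985

Let h(s) be the probability of absorption at Churned starting from transient state s. Then h(Churned) = 1 and h(Casual) = 0. By first-step analysis:
h(Reactivated) = 0.28·h(Reactivated) + 0.16·1 + 0.12·h(Dormant) + 0.28·0 + 0.16·h(Active)
h(Dormant) = 0.12·h(Reactivated) + 0.24·1 + 0.04·h(Dormant) + 0.28·0 + 0.32·h(Active)
h(Active) = 0.16·h(Reactivated) + 0.32·1 + 0.2·h(Dormant) + 0.16·0 + 0.16·h(Active)
Solving: h(Reactivated) = 0.4347, h(Dormant) = 0.4985, h(Active) = 0.5824.
Starting from Dormant, the probability is 0.4985.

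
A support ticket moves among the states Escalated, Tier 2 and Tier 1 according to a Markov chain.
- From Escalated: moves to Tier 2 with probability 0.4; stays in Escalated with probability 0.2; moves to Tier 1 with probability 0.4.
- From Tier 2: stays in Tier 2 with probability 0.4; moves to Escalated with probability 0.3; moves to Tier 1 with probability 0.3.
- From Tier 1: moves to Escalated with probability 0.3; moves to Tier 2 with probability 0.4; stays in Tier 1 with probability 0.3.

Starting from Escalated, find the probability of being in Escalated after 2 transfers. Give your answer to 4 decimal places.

Sum over the intermediate state after 1 transfer:
P = P(Escalated→Escalated)·P(Escalated→Escalated) + P(Escalated→Tier 2)·P(Tier 2→Escalated) + P(Escalated→Tier 1)·P(Tier 1→Escalated)
  = 0.2×0.2 + 0.4×0.3 + 0.4×0.3
  = 0.0400 + 0.1200 + 0.1200 = 0.2800

0.2800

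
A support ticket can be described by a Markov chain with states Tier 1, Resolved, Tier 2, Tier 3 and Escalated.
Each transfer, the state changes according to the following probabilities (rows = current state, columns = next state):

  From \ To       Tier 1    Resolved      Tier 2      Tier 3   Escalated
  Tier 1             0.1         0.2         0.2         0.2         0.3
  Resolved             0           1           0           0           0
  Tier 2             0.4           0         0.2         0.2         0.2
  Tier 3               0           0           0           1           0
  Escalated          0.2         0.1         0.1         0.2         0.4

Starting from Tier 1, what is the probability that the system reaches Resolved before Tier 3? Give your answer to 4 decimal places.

Let h(s) be the probability of absorption at Resolved starting from transient state s. Then h(Resolved) = 1 and h(Tier 3) = 0. By first-step analysis:
h(Tier 1) = 0.1·h(Tier 1) + 0.2·1 + 0.2·h(Tier 2) + 0.2·0 + 0.3·h(Escalated)
h(Tier 2) = 0.4·h(Tier 1) + 0.2·h(Tier 2) + 0.2·0 + 0.2·h(Escalated)
h(Escalated) = 0.2·h(Tier 1) + 0.1·1 + 0.1·h(Tier 2) + 0.2·0 + 0.4·h(Escalated)
Solving: h(Tier 1) = 0.4027, h(Tier 2) = 0.2886, h(Escalated) = 0.3490.
Starting from Tier 1, the probability is 0.4027.

0.4027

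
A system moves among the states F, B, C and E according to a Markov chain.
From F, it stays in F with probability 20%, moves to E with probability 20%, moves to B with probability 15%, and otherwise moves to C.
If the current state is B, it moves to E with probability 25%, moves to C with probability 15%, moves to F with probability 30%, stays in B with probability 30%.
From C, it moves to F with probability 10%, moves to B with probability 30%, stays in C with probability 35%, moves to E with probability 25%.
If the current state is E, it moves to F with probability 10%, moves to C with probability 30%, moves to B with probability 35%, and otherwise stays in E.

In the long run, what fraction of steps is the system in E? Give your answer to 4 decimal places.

0.2413

Let the stationary distribution be π with π = πP and π_1 + π_2 + π_3 + π_4 = 1.
π_1 = 0.2·π_1 + 0.3·π_2 + 0.1·π_3 + 0.1·π_4
π_2 = 0.15·π_1 + 0.3·π_2 + 0.3·π_3 + 0.35·π_4
π_3 = 0.45·π_1 + 0.15·π_2 + 0.35·π_3 + 0.3·π_4
Solving with the normalization constraint gives π = (0.1746, 0.2859, 0.2982, 0.2413).
So the stationary probability of E is 0.2413.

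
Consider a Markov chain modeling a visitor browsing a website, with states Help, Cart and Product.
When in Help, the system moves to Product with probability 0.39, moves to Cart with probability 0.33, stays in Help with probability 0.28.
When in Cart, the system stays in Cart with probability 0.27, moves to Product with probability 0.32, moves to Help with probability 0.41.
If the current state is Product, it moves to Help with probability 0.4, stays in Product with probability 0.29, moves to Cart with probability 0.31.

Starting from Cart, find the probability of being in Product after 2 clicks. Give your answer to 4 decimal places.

Sum over the intermediate state after 1 click:
P = P(Cart→Help)·P(Help→Product) + P(Cart→Cart)·P(Cart→Product) + P(Cart→Product)·P(Product→Product)
  = 0.41×0.39 + 0.27×0.32 + 0.32×0.29
  = 0.1599 + 0.0864 + 0.0928 = 0.3391

0.3391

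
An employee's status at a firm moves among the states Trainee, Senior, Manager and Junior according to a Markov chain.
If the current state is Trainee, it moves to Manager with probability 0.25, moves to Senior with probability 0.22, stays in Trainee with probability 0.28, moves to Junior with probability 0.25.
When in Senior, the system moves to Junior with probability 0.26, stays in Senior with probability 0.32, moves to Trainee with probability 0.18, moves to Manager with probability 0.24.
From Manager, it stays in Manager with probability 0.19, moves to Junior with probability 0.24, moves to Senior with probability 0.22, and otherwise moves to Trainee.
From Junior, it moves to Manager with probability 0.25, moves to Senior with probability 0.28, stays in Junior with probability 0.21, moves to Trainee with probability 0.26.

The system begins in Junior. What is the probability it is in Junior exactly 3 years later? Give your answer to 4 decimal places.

0.2406

Propagate the distribution vector 3 years from Junior.
After 0 years: (0.0000, 0.0000, 0.0000, 1.0000)
After 1 year: (0.2600, 0.2800, 0.2500, 0.2100)
After 2 years: (0.2653, 0.2606, 0.2322, 0.2419)
After 3 years: (0.2654, 0.2606, 0.2335, 0.2406)
P(in Junior after 3 years) = 0.2406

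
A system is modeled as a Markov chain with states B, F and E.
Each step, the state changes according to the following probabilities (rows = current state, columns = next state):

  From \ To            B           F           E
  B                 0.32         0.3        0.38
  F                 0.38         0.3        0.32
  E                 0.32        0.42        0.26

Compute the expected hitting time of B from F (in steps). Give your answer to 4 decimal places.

2.7633

Let t(s) be the expected number of steps to first reach B from state s, with t(B) = 0. Conditioning on the first step:
t(F) = 1 + 0.3·t(F) + 0.32·t(E)
t(E) = 1 + 0.42·t(F) + 0.26·t(E)
Solving: t(F) = 2.7633, t(E) = 2.9197.
Expected steps from F to B: 2.7633.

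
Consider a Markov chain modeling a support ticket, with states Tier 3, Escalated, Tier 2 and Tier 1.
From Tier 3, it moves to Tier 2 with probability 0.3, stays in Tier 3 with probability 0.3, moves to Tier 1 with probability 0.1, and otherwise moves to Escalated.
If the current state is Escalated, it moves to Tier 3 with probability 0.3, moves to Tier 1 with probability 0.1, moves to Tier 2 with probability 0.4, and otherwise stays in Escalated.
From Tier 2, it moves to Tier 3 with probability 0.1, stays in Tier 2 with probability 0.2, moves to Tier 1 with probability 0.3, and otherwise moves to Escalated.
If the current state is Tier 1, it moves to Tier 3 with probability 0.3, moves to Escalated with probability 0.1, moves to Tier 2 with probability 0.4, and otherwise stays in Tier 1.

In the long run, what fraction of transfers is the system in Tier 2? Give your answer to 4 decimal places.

0.3136

Let the stationary distribution be π with π = πP and π_1 + π_2 + π_3 + π_4 = 1.
π_1 = 0.3·π_1 + 0.3·π_2 + 0.1·π_3 + 0.3·π_4
π_2 = 0.3·π_1 + 0.2·π_2 + 0.4·π_3 + 0.1·π_4
π_3 = 0.3·π_1 + 0.4·π_2 + 0.2·π_3 + 0.4·π_4
Solving with the normalization constraint gives π = (0.2373, 0.2684, 0.3136, 0.1808).
So the stationary probability of Tier 2 is 0.3136.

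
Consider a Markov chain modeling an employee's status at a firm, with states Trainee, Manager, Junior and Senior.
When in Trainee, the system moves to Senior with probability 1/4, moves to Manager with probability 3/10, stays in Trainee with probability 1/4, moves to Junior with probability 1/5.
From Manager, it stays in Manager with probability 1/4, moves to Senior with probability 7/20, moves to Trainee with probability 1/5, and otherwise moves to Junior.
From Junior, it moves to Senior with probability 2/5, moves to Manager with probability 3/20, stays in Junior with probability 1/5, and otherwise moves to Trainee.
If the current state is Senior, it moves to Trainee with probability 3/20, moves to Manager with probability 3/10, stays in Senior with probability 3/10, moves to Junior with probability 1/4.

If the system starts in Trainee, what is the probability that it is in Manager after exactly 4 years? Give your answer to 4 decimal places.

0.2548

Propagate the distribution vector 4 years from Trainee.
After 0 years: (1.0000, 0.0000, 0.0000, 0.0000)
After 1 year: (0.2500, 0.3000, 0.2000, 0.2500)
After 2 years: (0.2100, 0.2550, 0.2125, 0.3225)
After 3 years: (0.2050, 0.2554, 0.2161, 0.3235)
After 4 years: (0.2049, 0.2548, 0.2162, 0.3241)
P(in Manager after 4 years) = 0.2548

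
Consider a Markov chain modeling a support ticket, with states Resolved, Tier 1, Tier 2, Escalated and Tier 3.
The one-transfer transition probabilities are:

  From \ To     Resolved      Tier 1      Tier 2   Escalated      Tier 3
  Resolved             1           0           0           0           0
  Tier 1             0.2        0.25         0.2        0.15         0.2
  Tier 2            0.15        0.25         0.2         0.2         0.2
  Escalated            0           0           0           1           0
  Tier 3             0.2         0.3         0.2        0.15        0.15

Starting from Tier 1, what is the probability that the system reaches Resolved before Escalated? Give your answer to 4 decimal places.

0.5429

Let h(s) be the probability of absorption at Resolved starting from transient state s. Then h(Resolved) = 1 and h(Escalated) = 0. By first-step analysis:
h(Tier 1) = 0.2·1 + 0.25·h(Tier 1) + 0.2·h(Tier 2) + 0.15·0 + 0.2·h(Tier 3)
h(Tier 2) = 0.15·1 + 0.25·h(Tier 1) + 0.2·h(Tier 2) + 0.2·0 + 0.2·h(Tier 3)
h(Tier 3) = 0.2·1 + 0.3·h(Tier 1) + 0.2·h(Tier 2) + 0.15·0 + 0.15·h(Tier 3)
Solving: h(Tier 1) = 0.5429, h(Tier 2) = 0.4929, h(Tier 3) = 0.5429.
Starting from Tier 1, the probability is 0.5429.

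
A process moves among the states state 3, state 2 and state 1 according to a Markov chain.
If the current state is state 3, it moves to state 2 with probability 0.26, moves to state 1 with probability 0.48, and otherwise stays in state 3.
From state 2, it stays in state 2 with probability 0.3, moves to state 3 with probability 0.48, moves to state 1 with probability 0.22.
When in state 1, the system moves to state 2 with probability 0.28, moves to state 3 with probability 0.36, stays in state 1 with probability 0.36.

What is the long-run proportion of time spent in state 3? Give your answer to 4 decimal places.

Let the stationary distribution be π with π = πP and π_1 + π_2 + π_3 = 1.
π_1 = 0.26·π_1 + 0.48·π_2 + 0.36·π_3
π_2 = 0.26·π_1 + 0.3·π_2 + 0.28·π_3
Solving with the normalization constraint gives π = (0.3576, 0.2784, 0.3639).
So the stationary probability of state 3 is 0.3576.

0.3576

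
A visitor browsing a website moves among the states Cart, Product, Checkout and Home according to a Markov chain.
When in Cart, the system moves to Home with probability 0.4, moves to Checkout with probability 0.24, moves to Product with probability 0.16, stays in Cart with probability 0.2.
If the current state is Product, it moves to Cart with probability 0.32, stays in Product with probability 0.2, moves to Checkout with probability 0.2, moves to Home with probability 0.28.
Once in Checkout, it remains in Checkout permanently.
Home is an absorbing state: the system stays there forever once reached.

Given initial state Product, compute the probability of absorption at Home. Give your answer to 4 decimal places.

0.5978

Let h(s) be the probability of absorption at Home starting from transient state s. Then h(Home) = 1 and h(Checkout) = 0. By first-step analysis:
h(Cart) = 0.2·h(Cart) + 0.16·h(Product) + 0.24·0 + 0.4·1
h(Product) = 0.32·h(Cart) + 0.2·h(Product) + 0.2·0 + 0.28·1
Solving: h(Cart) = 0.6196, h(Product) = 0.5978.
Starting from Product, the probability is 0.5978.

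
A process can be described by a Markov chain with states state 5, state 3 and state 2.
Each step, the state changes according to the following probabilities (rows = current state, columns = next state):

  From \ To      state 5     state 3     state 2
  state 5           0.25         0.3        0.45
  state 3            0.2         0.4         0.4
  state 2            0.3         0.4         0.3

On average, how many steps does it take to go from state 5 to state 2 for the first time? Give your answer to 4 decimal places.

Let t(s) be the expected number of steps to first reach state 2 from state s, with t(state 2) = 0. Conditioning on the first step:
t(state 5) = 1 + 0.25·t(state 5) + 0.3·t(state 3)
t(state 3) = 1 + 0.2·t(state 5) + 0.4·t(state 3)
Solving: t(state 5) = 2.3077, t(state 3) = 2.4359.
Expected steps from state 5 to state 2: 2.3077.

2.3077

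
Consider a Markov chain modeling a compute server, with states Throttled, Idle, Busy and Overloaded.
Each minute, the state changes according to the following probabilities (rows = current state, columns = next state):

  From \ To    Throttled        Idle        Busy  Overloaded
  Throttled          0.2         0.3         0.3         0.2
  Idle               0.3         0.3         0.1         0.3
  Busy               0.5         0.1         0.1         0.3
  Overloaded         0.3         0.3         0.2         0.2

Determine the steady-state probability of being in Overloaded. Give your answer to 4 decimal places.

0.2449

Let the stationary distribution be π with π = πP and π_1 + π_2 + π_3 + π_4 = 1.
π_1 = 0.2·π_1 + 0.3·π_2 + 0.5·π_3 + 0.3·π_4
π_2 = 0.3·π_1 + 0.3·π_2 + 0.1·π_3 + 0.3·π_4
π_3 = 0.3·π_1 + 0.1·π_2 + 0.1·π_3 + 0.2·π_4
Solving with the normalization constraint gives π = (0.3065, 0.2628, 0.1858, 0.2449).
So the stationary probability of Overloaded is 0.2449.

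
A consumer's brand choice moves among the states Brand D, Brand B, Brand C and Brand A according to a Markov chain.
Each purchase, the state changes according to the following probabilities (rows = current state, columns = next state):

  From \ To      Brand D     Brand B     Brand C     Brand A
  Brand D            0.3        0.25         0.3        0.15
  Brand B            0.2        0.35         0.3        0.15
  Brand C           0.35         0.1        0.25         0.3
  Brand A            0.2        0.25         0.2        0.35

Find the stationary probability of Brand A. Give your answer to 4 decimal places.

0.2368

Let the stationary distribution be π with π = πP and π_1 + π_2 + π_3 + π_4 = 1.
π_1 = 0.3·π_1 + 0.2·π_2 + 0.35·π_3 + 0.2·π_4
π_2 = 0.25·π_1 + 0.35·π_2 + 0.1·π_3 + 0.25·π_4
π_3 = 0.3·π_1 + 0.3·π_2 + 0.25·π_3 + 0.2·π_4
Solving with the normalization constraint gives π = (0.2661, 0.2339, 0.2632, 0.2368).
So the stationary probability of Brand A is 0.2368.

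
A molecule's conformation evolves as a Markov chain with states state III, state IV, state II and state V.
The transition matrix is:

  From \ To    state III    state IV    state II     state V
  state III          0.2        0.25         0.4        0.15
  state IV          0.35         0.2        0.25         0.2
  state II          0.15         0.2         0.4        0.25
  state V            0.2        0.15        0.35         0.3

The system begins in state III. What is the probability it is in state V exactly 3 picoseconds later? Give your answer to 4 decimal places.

0.2294

Propagate the distribution vector 3 picoseconds from state III.
After 0 picoseconds: (1.0000, 0.0000, 0.0000, 0.0000)
After 1 picosecond: (0.2000, 0.2500, 0.4000, 0.1500)
After 2 picoseconds: (0.2175, 0.2025, 0.3550, 0.2250)
After 3 picoseconds: (0.2126, 0.1996, 0.3584, 0.2294)
P(in state V after 3 picoseconds) = 0.2294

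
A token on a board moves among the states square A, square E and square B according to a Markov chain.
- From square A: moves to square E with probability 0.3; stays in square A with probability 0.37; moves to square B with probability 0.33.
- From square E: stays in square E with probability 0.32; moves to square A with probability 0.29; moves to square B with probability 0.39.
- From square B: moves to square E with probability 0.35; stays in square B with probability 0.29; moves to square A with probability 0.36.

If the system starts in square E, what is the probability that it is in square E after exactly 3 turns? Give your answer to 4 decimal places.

Propagate the distribution vector 3 turns from square E.
After 0 turns: (0.0000, 1.0000, 0.0000)
After 1 turn: (0.2900, 0.3200, 0.3900)
After 2 turns: (0.3405, 0.3259, 0.3336)
After 3 turns: (0.3406, 0.3232, 0.3362)
P(in square E after 3 turns) = 0.3232

0.3232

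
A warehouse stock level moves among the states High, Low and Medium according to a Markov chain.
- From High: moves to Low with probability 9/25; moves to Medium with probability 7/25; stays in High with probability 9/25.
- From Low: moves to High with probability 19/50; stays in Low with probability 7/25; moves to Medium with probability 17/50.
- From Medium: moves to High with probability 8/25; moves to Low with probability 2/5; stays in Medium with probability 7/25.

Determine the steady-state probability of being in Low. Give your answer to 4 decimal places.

Let the stationary distribution be π with π = πP and π_1 + π_2 + π_3 = 1.
π_1 = 0.36·π_1 + 0.38·π_2 + 0.32·π_3
π_2 = 0.36·π_1 + 0.28·π_2 + 0.4·π_3
Solving with the normalization constraint gives π = (0.3549, 0.3445, 0.3007).
So the stationary probability of Low is 0.3445.

0.3445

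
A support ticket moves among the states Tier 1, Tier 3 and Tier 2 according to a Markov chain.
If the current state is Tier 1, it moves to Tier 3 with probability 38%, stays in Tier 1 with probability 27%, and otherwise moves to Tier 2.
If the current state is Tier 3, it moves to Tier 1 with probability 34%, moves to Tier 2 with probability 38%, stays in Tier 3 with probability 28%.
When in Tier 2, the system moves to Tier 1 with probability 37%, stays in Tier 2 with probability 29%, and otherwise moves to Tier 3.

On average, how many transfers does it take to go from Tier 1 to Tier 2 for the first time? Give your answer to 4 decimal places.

Let t(s) be the expected number of transfers to first reach Tier 2 from state s, with t(Tier 2) = 0. Conditioning on the first transfer:
t(Tier 1) = 1 + 0.27·t(Tier 1) + 0.38·t(Tier 3)
t(Tier 3) = 1 + 0.34·t(Tier 1) + 0.28·t(Tier 3)
Solving: t(Tier 1) = 2.7750, t(Tier 3) = 2.6993.
Expected transfers from Tier 1 to Tier 2: 2.7750.

2.7750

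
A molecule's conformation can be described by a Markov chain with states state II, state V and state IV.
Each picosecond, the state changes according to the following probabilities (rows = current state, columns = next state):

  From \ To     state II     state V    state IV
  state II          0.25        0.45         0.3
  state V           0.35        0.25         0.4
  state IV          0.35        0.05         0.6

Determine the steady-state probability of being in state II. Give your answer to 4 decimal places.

0.3182

Let the stationary distribution be π with π = πP and π_1 + π_2 + π_3 = 1.
π_1 = 0.25·π_1 + 0.35·π_2 + 0.35·π_3
π_2 = 0.45·π_1 + 0.25·π_2 + 0.05·π_3
Solving with the normalization constraint gives π = (0.3182, 0.2216, 0.4602).
So the stationary probability of state II is 0.3182.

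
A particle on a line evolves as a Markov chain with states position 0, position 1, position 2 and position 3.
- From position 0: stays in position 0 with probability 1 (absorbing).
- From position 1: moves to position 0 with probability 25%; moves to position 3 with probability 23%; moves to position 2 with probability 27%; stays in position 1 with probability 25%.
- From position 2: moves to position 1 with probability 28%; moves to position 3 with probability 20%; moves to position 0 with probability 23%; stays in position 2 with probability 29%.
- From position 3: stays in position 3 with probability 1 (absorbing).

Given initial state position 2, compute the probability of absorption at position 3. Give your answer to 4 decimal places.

0.4692

Let h(s) be the probability of absorption at position 3 starting from transient state s. Then h(position 3) = 1 and h(position 0) = 0. By first-step analysis:
h(position 1) = 0.25·0 + 0.25·h(position 1) + 0.27·h(position 2) + 0.23·1
h(position 2) = 0.23·0 + 0.28·h(position 1) + 0.29·h(position 2) + 0.2·1
Solving: h(position 1) = 0.4756, h(position 2) = 0.4692.
Starting from position 2, the probability is 0.4692.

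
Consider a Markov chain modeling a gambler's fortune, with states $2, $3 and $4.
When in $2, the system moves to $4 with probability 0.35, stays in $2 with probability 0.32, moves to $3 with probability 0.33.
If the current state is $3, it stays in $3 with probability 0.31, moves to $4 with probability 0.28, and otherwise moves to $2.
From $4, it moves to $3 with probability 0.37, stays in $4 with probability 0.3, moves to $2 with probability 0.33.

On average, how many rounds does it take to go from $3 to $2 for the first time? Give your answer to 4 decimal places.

2.5830

Let t(s) be the expected number of rounds to first reach $2 from state s, with t($2) = 0. Conditioning on the first round:
t($3) = 1 + 0.31·t($3) + 0.28·t($4)
t($4) = 1 + 0.37·t($3) + 0.3·t($4)
Solving: t($3) = 2.5830, t($4) = 2.7939.
Expected rounds from $3 to $2: 2.5830.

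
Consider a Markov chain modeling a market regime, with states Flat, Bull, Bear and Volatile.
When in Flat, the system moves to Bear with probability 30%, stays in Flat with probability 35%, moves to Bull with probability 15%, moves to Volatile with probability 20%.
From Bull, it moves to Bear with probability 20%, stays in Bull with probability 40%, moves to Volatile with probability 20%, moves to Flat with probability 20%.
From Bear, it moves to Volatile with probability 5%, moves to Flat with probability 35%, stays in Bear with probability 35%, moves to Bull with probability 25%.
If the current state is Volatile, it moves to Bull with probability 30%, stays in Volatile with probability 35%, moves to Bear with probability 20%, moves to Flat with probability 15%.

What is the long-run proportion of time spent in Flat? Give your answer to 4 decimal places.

0.2714

Let the stationary distribution be π with π = πP and π_1 + π_2 + π_3 + π_4 = 1.
π_1 = 0.35·π_1 + 0.2·π_2 + 0.35·π_3 + 0.15·π_4
π_2 = 0.15·π_1 + 0.4·π_2 + 0.25·π_3 + 0.3·π_4
π_3 = 0.3·π_1 + 0.2·π_2 + 0.35·π_3 + 0.2·π_4
Solving with the normalization constraint gives π = (0.2714, 0.2733, 0.2672, 0.1881).
So the stationary probability of Flat is 0.2714.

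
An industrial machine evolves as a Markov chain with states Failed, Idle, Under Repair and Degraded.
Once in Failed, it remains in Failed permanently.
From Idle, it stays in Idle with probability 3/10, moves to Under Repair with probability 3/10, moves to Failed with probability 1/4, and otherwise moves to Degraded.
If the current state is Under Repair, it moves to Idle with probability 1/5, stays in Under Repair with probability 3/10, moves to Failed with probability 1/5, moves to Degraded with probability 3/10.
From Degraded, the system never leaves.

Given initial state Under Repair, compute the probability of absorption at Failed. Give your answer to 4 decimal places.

Let h(s) be the probability of absorption at Failed starting from transient state s. Then h(Failed) = 1 and h(Degraded) = 0. By first-step analysis:
h(Idle) = 0.25·1 + 0.3·h(Idle) + 0.3·h(Under Repair) + 0.15·0
h(Under Repair) = 0.2·1 + 0.2·h(Idle) + 0.3·h(Under Repair) + 0.3·0
Solving: h(Idle) = 0.5465, h(Under Repair) = 0.4419.
Starting from Under Repair, the probability is 0.4419.

0.4419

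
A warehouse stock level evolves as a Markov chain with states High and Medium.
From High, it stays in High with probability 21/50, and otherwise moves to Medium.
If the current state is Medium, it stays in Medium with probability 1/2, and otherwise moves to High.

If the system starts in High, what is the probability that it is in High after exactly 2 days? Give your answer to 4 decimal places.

0.4664

Sum over the intermediate state after 1 day:
P = P(High→High)·P(High→High) + P(High→Medium)·P(Medium→High)
  = 0.42×0.42 + 0.58×0.5
  = 0.1764 + 0.2900 = 0.4664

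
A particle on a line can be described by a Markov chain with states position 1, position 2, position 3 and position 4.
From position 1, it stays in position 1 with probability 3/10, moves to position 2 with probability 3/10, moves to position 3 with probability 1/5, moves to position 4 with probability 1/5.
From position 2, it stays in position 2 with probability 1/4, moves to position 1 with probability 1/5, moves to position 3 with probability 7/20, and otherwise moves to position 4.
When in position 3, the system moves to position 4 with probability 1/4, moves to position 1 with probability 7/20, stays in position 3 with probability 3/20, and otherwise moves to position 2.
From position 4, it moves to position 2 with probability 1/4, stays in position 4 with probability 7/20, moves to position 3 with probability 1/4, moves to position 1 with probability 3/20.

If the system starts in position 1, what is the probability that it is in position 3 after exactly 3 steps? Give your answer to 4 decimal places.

0.2395

Propagate the distribution vector 3 steps from position 1.
After 0 steps: (1.0000, 0.0000, 0.0000, 0.0000)
After 1 step: (0.3000, 0.3000, 0.2000, 0.2000)
After 2 steps: (0.2500, 0.2650, 0.2450, 0.2400)
After 3 steps: (0.2498, 0.2625, 0.2395, 0.2483)
P(in position 3 after 3 steps) = 0.2395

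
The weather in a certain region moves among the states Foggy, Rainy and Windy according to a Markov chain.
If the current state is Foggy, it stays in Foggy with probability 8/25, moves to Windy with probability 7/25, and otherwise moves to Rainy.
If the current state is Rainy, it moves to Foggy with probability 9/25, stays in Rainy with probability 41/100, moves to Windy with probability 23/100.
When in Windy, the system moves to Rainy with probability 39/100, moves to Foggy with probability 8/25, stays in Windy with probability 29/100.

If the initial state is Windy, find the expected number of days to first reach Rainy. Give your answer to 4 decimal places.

Let t(s) be the expected number of days to first reach Rainy from state s, with t(Rainy) = 0. Conditioning on the first day:
t(Foggy) = 1 + 0.32·t(Foggy) + 0.28·t(Windy)
t(Windy) = 1 + 0.32·t(Foggy) + 0.29·t(Windy)
Solving: t(Foggy) = 2.5178, t(Windy) = 2.5432.
Expected days from Windy to Rainy: 2.5432.

2.5432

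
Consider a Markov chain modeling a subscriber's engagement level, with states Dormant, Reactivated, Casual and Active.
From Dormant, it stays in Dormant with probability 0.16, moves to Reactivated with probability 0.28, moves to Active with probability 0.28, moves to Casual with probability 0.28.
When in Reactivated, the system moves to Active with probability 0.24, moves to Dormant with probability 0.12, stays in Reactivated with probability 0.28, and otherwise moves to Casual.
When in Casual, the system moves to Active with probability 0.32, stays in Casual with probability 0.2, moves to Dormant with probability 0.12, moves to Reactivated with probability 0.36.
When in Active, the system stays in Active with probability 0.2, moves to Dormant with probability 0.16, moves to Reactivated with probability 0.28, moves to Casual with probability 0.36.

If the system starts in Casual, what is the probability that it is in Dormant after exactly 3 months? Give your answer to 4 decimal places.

Propagate the distribution vector 3 months from Casual.
After 0 months: (0.0000, 0.0000, 1.0000, 0.0000)
After 1 month: (0.1200, 0.3600, 0.2000, 0.3200)
After 2 months: (0.1376, 0.2960, 0.3184, 0.2480)
After 3 months: (0.1354, 0.3055, 0.2980, 0.2611)
P(in Dormant after 3 months) = 0.1354

0.1354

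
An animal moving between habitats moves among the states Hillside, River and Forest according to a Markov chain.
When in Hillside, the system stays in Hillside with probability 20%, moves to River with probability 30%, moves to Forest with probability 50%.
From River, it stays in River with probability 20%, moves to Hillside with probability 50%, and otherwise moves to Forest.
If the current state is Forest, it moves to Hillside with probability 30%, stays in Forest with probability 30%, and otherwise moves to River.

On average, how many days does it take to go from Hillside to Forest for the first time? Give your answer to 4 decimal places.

Let t(s) be the expected number of days to first reach Forest from state s, with t(Forest) = 0. Conditioning on the first day:
t(Hillside) = 1 + 0.2·t(Hillside) + 0.3·t(River)
t(River) = 1 + 0.5·t(Hillside) + 0.2·t(River)
Solving: t(Hillside) = 2.2449, t(River) = 2.6531.
Expected days from Hillside to Forest: 2.2449.

2.2449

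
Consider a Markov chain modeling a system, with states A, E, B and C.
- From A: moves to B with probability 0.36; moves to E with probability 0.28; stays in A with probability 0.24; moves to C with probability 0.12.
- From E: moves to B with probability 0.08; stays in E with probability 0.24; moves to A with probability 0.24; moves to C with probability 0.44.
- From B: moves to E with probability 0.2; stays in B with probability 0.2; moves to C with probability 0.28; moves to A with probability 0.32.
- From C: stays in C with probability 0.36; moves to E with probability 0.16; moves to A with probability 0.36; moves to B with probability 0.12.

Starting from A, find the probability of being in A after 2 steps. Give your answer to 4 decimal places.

0.2832

Propagate the distribution vector 2 steps from A.
After 0 steps: (1.0000, 0.0000, 0.0000, 0.0000)
After 1 step: (0.2400, 0.2800, 0.3600, 0.1200)
After 2 steps: (0.2832, 0.2256, 0.1952, 0.2960)
P(in A after 2 steps) = 0.2832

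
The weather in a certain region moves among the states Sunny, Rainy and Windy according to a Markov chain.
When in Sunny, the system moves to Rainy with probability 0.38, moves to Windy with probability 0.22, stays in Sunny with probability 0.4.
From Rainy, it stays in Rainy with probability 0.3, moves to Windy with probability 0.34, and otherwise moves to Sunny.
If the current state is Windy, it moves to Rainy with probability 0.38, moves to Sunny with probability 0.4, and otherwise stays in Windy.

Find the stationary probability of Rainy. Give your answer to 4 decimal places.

Let the stationary distribution be π with π = πP and π_1 + π_2 + π_3 = 1.
π_1 = 0.4·π_1 + 0.36·π_2 + 0.4·π_3
π_2 = 0.38·π_1 + 0.3·π_2 + 0.38·π_3
Solving with the normalization constraint gives π = (0.3859, 0.3519, 0.2622).
So the stationary probability of Rainy is 0.3519.

0.3519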